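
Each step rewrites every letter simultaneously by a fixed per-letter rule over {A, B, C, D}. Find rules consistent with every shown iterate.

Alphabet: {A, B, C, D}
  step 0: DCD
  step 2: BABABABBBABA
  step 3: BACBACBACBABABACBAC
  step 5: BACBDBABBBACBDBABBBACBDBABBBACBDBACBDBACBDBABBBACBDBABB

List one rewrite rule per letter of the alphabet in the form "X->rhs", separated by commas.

A->C, B->BA, C->BD, D->BB

  step 2 ⇒ step 3: BABABABBBABA ⇒ BA·C·BA·C·BA·C·BA·BA·BA·C·BA·C
    A ↦ C
    B ↦ BA
    C ↦ BD  (constrained at step 0)
    D ↦ BB  (constrained at step 0)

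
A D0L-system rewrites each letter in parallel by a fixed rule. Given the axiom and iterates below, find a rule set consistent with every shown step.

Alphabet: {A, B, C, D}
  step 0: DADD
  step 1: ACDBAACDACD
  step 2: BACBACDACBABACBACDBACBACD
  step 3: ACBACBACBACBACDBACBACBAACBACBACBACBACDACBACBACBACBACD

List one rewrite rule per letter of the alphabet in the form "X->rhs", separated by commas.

A->BA, B->AC, C->CB, D->ACD

  step 2 ⇒ step 3: BACBACDACBABACBACDBACBACD ⇒ AC·BA·CB·AC·BA·CB·ACD·BA·CB·AC·BA·AC·BA·CB·AC·BA·CB·ACD·AC·BA·CB·AC·BA·CB·ACD
    A ↦ BA
    B ↦ AC
    C ↦ CB
    D ↦ ACD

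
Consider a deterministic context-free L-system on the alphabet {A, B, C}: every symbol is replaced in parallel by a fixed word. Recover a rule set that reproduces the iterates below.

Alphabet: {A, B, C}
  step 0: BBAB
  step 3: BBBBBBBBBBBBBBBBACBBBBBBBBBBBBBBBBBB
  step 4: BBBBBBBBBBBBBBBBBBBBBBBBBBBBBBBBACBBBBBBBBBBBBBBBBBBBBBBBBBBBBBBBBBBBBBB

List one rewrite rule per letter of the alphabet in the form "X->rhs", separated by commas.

  step 3 ⇒ step 4: BBBBBBBBBBBBBBBBACBBBBBBBBBBBBBBBBBB ⇒ BB·BB·BB·BB·BB·BB·BB·BB·BB·BB·BB·BB·BB·BB·BB·BB·ACB·B·BB·BB·BB·BB·BB·BB·BB·BB·BB·BB·BB·BB·BB·BB·BB·BB·BB·BB
    A ↦ ACB
    B ↦ BB
    C ↦ B

A->ACB, B->BB, C->B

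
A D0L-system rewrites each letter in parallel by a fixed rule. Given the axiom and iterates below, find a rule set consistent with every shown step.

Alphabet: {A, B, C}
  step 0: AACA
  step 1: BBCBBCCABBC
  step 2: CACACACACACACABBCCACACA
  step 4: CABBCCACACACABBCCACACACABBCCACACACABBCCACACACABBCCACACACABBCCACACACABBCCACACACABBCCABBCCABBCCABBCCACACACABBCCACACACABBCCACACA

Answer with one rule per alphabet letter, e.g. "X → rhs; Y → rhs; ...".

  step 1 ⇒ step 2: BBCBBCCABBC ⇒ CA·CA·CA·CA·CA·CA·CA·BBC·CA·CA·CA
    A ↦ BBC
    B ↦ CA
    C ↦ CA

A->BBC, B->CA, C->CA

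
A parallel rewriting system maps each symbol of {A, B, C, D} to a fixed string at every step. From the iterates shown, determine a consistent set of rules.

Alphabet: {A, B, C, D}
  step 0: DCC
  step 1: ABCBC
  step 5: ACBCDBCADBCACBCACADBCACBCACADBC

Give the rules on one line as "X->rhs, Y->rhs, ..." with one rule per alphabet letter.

A->AC, B->D, C->BC, D->A

  step 0 ⇒ step 1: DCC ⇒ A·BC·BC
    C ↦ BC
    D ↦ A
    A ↦ AC  (constrained at step 1)
    B ↦ D  (constrained at step 1)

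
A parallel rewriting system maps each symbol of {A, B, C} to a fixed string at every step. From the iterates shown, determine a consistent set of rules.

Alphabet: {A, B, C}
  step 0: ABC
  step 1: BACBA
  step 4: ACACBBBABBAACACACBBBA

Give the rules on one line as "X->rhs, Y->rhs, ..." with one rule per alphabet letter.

  step 0 ⇒ step 1: ABC ⇒ B·AC·BA
    A ↦ B
    B ↦ AC
    C ↦ BA

A->B, B->AC, C->BA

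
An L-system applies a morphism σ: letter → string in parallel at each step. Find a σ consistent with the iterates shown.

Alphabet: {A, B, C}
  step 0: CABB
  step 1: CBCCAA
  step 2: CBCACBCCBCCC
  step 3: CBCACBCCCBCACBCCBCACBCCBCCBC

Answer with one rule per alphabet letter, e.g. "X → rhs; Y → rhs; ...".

A->C, B->A, C->CBC

  step 2 ⇒ step 3: CBCACBCCBCCC ⇒ CBC·A·CBC·C·CBC·A·CBC·CBC·A·CBC·CBC·CBC
    A ↦ C
    B ↦ A
    C ↦ CBC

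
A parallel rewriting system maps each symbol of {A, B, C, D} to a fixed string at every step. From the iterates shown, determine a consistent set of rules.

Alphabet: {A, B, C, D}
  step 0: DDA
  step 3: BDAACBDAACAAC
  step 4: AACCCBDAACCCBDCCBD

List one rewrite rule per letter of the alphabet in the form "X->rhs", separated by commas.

  step 3 ⇒ step 4: BDAACBDAACAAC ⇒ A·AC·C·C·BD·A·AC·C·C·BD·C·C·BD
    A ↦ C
    B ↦ A
    C ↦ BD
    D ↦ AC

A->C, B->A, C->BD, D->AC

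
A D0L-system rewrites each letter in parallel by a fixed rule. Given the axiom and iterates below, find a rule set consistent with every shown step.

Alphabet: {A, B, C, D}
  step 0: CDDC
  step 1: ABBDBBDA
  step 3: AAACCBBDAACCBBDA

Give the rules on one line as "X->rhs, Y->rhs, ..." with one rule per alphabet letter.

  step 0 ⇒ step 1: CDDC ⇒ A·BBD·BBD·A
    C ↦ A
    D ↦ BBD
    A ↦ C  (constrained at step 1)
    B ↦ C  (constrained at step 1)

A->C, B->C, C->A, D->BBD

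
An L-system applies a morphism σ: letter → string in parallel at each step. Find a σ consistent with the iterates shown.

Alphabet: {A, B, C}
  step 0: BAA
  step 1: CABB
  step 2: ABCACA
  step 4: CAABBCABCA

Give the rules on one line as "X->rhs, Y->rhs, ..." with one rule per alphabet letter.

  step 1 ⇒ step 2: CABB ⇒ A·B·CA·CA
    A ↦ B
    B ↦ CA
    C ↦ A

A->B, B->CA, C->A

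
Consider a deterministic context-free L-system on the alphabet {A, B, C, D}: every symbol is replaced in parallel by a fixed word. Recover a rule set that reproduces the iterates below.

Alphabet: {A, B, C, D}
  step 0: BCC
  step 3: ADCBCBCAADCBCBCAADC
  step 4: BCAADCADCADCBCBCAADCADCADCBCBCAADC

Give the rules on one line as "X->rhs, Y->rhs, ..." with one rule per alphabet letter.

  step 3 ⇒ step 4: ADCBCBCAADCBCBCAADC ⇒ BC·AA·DC·A·DC·A·DC·BC·BC·AA·DC·A·DC·A·DC·BC·BC·AA·DC
    A ↦ BC
    B ↦ A
    C ↦ DC
    D ↦ AA

A->BC, B->A, C->DC, D->AA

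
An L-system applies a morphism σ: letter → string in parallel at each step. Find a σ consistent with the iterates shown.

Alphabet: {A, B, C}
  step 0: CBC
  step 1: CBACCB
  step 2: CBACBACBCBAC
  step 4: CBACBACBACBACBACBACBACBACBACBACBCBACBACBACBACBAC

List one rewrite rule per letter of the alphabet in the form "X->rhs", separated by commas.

  step 1 ⇒ step 2: CBACCB ⇒ CB·AC·BA·CB·CB·AC
    A ↦ BA
    B ↦ AC
    C ↦ CB

A->BA, B->AC, C->CB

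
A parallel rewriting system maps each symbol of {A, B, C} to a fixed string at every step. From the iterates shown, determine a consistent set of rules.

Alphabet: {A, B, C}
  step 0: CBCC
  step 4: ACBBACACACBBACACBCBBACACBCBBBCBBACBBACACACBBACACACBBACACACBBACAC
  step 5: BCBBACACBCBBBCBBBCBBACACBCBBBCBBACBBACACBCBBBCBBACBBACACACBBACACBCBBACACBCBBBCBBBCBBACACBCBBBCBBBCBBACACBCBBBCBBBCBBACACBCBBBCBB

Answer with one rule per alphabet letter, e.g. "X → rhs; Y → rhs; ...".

  step 4 ⇒ step 5: ACBBACACACBBACACBCBBACACBCBBBCBBACBBACACACBBACACACBBACACACBBACAC ⇒ BC·BB·AC·AC·BC·BB·BC·BB·BC·BB·AC·AC·BC·BB·BC·BB·AC·BB·AC·AC·BC·BB·BC·BB·AC·BB·AC·AC·AC·BB·AC·AC·BC·BB·AC·AC·BC·BB·BC·BB·BC·BB·AC·AC·BC·BB·BC·BB·BC·BB·AC·AC·BC·BB·BC·BB·BC·BB·AC·AC·BC·BB·BC·BB
    A ↦ BC
    B ↦ AC
    C ↦ BB

A->BC, B->AC, C->BB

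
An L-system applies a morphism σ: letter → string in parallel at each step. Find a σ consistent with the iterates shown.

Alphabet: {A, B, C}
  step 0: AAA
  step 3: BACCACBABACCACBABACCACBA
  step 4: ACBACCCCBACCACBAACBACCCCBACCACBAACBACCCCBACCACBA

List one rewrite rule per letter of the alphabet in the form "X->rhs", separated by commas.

  step 3 ⇒ step 4: BACCACBABACCACBABACCACBA ⇒ AC·BA·CC·CC·BA·CC·AC·BA·AC·BA·CC·CC·BA·CC·AC·BA·AC·BA·CC·CC·BA·CC·AC·BA
    A ↦ BA
    B ↦ AC
    C ↦ CC

A->BA, B->AC, C->CC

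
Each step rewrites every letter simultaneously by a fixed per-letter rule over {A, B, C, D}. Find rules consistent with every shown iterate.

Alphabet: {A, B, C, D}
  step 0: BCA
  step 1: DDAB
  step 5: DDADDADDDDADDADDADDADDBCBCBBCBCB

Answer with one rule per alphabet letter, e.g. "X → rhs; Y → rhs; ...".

A->B, B->DD, C->A, D->CB

  step 0 ⇒ step 1: BCA ⇒ DD·A·B
    A ↦ B
    B ↦ DD
    C ↦ A
    D ↦ CB  (constrained at step 1)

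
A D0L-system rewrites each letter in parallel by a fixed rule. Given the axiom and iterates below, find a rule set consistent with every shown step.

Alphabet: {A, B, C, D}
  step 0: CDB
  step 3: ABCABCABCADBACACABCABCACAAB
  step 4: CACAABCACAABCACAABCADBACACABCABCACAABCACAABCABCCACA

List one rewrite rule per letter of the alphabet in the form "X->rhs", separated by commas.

A->C, B->ACA, C->AB, D->ADB

  step 3 ⇒ step 4: ABCABCABCADBACACABCABCACAAB ⇒ C·ACA·AB·C·ACA·AB·C·ACA·AB·C·ADB·ACA·C·AB·C·AB·C·ACA·AB·C·ACA·AB·C·AB·C·C·ACA
    A ↦ C
    B ↦ ACA
    C ↦ AB
    D ↦ ADB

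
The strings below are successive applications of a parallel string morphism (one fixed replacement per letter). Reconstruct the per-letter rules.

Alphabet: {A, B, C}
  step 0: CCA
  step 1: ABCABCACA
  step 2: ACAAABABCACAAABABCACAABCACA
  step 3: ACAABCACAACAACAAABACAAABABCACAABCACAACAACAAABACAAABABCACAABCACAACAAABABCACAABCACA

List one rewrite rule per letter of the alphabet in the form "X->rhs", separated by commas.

A->ACA, B->AAB, C->ABC

  step 2 ⇒ step 3: ACAAABABCACAAABABCACAABCACA ⇒ ACA·ABC·ACA·ACA·ACA·AAB·ACA·AAB·ABC·ACA·ABC·ACA·ACA·ACA·AAB·ACA·AAB·ABC·ACA·ABC·ACA·ACA·AAB·ABC·ACA·ABC·ACA
    A ↦ ACA
    B ↦ AAB
    C ↦ ABC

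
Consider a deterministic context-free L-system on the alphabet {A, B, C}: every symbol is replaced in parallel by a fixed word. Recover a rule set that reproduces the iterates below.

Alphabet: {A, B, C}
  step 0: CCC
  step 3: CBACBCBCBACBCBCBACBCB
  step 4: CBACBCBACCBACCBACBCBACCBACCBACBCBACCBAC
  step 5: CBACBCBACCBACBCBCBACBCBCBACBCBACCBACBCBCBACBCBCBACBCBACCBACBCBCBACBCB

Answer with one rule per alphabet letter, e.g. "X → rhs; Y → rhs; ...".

A->B, B->AC, C->CB

  step 4 ⇒ step 5: CBACBCBACCBACCBACBCBACCBACCBACBCBACCBAC ⇒ CB·AC·B·CB·AC·CB·AC·B·CB·CB·AC·B·CB·CB·AC·B·CB·AC·CB·AC·B·CB·CB·AC·B·CB·CB·AC·B·CB·AC·CB·AC·B·CB·CB·AC·B·CB
    A ↦ B
    B ↦ AC
    C ↦ CB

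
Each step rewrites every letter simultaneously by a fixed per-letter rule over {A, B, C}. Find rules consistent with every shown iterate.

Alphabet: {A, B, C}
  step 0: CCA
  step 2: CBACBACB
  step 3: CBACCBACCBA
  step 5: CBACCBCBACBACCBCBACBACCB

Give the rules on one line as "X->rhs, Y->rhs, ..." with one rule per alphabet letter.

  step 2 ⇒ step 3: CBACBACB ⇒ CB·A·C·CB·A·C·CB·A
    A ↦ C
    B ↦ A
    C ↦ CB

A->C, B->A, C->CB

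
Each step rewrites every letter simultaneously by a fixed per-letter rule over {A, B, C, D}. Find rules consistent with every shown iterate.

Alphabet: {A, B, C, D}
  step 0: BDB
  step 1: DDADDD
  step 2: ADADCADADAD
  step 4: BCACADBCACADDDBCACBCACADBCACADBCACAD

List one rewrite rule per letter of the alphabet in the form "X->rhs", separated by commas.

A->C, B->DD, C->BCA, D->AD

  step 1 ⇒ step 2: DDADDD ⇒ AD·AD·C·AD·AD·AD
    A ↦ C
    D ↦ AD
  step 0 ⇒ step 1: BDB ⇒ DD·AD·DD
    B ↦ DD
    C ↦ BCA  (constrained at step 2)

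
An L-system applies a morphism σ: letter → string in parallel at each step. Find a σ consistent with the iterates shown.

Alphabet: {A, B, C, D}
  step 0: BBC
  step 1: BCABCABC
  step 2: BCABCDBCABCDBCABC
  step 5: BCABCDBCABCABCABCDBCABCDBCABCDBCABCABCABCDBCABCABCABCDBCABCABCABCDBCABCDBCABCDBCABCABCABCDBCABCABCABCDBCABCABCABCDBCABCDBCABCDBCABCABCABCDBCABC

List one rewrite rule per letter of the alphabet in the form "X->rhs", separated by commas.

A->D, B->BCA, C->BC, D->A

  step 1 ⇒ step 2: BCABCABC ⇒ BCA·BC·D·BCA·BC·D·BCA·BC
    A ↦ D
    B ↦ BCA
    C ↦ BC
    D ↦ A  (constrained at step 2)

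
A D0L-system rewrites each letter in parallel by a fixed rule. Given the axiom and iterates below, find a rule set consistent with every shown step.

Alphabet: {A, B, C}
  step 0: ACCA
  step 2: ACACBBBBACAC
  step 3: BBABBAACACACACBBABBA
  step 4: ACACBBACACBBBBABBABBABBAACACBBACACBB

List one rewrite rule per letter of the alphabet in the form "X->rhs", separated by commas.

  step 3 ⇒ step 4: BBABBAACACACACBBABBA ⇒ AC·AC·BB·AC·AC·BB·BB·A·BB·A·BB·A·BB·A·AC·AC·BB·AC·AC·BB
    A ↦ BB
    B ↦ AC
    C ↦ A

A->BB, B->AC, C->A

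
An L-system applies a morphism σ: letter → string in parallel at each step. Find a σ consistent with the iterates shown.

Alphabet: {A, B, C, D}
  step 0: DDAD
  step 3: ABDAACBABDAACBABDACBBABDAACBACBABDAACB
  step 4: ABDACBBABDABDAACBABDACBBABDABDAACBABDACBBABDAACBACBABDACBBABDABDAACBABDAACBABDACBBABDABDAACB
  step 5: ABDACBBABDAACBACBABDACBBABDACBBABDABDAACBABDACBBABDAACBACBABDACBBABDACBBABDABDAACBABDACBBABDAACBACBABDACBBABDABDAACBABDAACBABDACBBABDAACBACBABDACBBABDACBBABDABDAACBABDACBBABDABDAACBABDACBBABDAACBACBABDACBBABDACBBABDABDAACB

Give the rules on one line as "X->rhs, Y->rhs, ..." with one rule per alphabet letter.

A->ABD, B->ACB, C->A, D->B

  step 4 ⇒ step 5: ABDACBBABDABDAACBABDACBBABDABDAACBABDACBBABDAACBACBABDACBBABDABDAACBABDAACBABDACBBABDABDAACB ⇒ ABD·ACB·B·ABD·A·ACB·ACB·ABD·ACB·B·ABD·ACB·B·ABD·ABD·A·ACB·ABD·ACB·B·ABD·A·ACB·ACB·ABD·ACB·B·ABD·ACB·B·ABD·ABD·A·ACB·ABD·ACB·B·ABD·A·ACB·ACB·ABD·ACB·B·ABD·ABD·A·ACB·ABD·A·ACB·ABD·ACB·B·ABD·A·ACB·ACB·ABD·ACB·B·ABD·ACB·B·ABD·ABD·A·ACB·ABD·ACB·B·ABD·ABD·A·ACB·ABD·ACB·B·ABD·A·ACB·ACB·ABD·ACB·B·ABD·ACB·B·ABD·ABD·A·ACB
    A ↦ ABD
    B ↦ ACB
    C ↦ A
    D ↦ B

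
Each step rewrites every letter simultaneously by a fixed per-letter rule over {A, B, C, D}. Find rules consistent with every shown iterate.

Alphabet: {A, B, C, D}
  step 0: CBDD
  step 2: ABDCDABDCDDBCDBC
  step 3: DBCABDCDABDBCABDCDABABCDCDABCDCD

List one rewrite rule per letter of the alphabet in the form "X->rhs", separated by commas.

  step 2 ⇒ step 3: ABDCDABDCDDBCDBC ⇒ DB·C·AB·DCD·AB·DB·C·AB·DCD·AB·AB·C·DCD·AB·C·DCD
    A ↦ DB
    B ↦ C
    C ↦ DCD
    D ↦ AB

A->DB, B->C, C->DCD, D->AB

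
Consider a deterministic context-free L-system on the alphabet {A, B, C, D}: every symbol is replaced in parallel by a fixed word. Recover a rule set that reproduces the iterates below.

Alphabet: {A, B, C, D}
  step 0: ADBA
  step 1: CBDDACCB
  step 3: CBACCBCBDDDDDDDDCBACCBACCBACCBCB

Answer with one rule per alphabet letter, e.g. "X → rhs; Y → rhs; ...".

  step 0 ⇒ step 1: ADBA ⇒ CB·DD·AC·CB
    A ↦ CB
    B ↦ AC
    D ↦ DD
    C ↦ CB  (constrained at step 1)

A->CB, B->AC, C->CB, D->DD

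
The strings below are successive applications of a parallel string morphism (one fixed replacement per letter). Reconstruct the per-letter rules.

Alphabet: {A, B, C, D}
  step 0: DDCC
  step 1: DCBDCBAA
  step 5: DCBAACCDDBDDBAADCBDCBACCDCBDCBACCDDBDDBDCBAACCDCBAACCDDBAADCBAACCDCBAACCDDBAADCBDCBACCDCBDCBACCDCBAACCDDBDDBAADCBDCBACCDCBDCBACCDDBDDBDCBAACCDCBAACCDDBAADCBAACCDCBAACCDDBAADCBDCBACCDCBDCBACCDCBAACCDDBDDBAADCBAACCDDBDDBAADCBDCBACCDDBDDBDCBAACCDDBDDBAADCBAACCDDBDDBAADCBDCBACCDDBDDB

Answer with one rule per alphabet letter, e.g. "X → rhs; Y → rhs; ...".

  step 0 ⇒ step 1: DDCC ⇒ DCB·DCB·A·A
    C ↦ A
    D ↦ DCB
    A ↦ DDB  (constrained at step 1)
    B ↦ ACC  (constrained at step 1)

A->DDB, B->ACC, C->A, D->DCB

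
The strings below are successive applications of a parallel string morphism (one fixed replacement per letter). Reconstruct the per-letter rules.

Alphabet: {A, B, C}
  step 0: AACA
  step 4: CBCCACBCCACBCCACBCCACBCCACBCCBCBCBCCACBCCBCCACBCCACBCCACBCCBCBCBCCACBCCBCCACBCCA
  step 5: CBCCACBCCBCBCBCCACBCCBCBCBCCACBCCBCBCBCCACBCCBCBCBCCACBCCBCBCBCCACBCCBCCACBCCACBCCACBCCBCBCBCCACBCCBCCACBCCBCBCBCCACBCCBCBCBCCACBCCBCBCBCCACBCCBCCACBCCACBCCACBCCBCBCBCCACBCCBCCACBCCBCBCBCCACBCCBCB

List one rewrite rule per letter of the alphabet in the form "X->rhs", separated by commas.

A->B, B->CA, C->CBC

  step 4 ⇒ step 5: CBCCACBCCACBCCACBCCACBCCACBCCBCBCBCCACBCCBCCACBCCACBCCACBCCBCBCBCCACBCCBCCACBCCA ⇒ CBC·CA·CBC·CBC·B·CBC·CA·CBC·CBC·B·CBC·CA·CBC·CBC·B·CBC·CA·CBC·CBC·B·CBC·CA·CBC·CBC·B·CBC·CA·CBC·CBC·CA·CBC·CA·CBC·CA·CBC·CBC·B·CBC·CA·CBC·CBC·CA·CBC·CBC·B·CBC·CA·CBC·CBC·B·CBC·CA·CBC·CBC·B·CBC·CA·CBC·CBC·CA·CBC·CA·CBC·CA·CBC·CBC·B·CBC·CA·CBC·CBC·CA·CBC·CBC·B·CBC·CA·CBC·CBC·B
    A ↦ B
    B ↦ CA
    C ↦ CBC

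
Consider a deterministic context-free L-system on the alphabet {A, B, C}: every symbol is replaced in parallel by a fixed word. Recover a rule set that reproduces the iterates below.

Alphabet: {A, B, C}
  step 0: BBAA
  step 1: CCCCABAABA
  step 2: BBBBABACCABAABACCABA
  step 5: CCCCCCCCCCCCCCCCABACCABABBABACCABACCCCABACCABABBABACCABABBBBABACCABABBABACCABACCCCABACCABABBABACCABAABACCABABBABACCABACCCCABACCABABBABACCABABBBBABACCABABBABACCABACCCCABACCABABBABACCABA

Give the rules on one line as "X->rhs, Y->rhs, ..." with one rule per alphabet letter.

A->ABA, B->CC, C->B

  step 1 ⇒ step 2: CCCCABAABA ⇒ B·B·B·B·ABA·CC·ABA·ABA·CC·ABA
    A ↦ ABA
    B ↦ CC
    C ↦ B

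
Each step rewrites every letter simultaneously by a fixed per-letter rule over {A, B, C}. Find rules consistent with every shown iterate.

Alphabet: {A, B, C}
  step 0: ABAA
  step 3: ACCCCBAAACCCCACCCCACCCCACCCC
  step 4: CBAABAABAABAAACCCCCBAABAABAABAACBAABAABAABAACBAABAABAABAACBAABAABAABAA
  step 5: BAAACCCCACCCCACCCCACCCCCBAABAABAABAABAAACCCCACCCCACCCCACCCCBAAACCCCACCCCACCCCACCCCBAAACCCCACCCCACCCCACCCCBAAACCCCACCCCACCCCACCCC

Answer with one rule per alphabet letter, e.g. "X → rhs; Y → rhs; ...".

  step 4 ⇒ step 5: CBAABAABAABAAACCCCCBAABAABAABAACBAABAABAABAACBAABAABAABAACBAABAABAABAA ⇒ BAA·ACC·C·C·ACC·C·C·ACC·C·C·ACC·C·C·C·BAA·BAA·BAA·BAA·BAA·ACC·C·C·ACC·C·C·ACC·C·C·ACC·C·C·BAA·ACC·C·C·ACC·C·C·ACC·C·C·ACC·C·C·BAA·ACC·C·C·ACC·C·C·ACC·C·C·ACC·C·C·BAA·ACC·C·C·ACC·C·C·ACC·C·C·ACC·C·C
    A ↦ C
    B ↦ ACC
    C ↦ BAA

A->C, B->ACC, C->BAA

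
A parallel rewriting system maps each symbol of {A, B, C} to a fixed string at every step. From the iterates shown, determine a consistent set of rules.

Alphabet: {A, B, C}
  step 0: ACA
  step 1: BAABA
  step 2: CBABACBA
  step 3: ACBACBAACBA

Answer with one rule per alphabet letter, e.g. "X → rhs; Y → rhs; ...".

  step 2 ⇒ step 3: CBABACBA ⇒ A·C·BA·C·BA·A·C·BA
    A ↦ BA
    B ↦ C
    C ↦ A

A->BA, B->C, C->A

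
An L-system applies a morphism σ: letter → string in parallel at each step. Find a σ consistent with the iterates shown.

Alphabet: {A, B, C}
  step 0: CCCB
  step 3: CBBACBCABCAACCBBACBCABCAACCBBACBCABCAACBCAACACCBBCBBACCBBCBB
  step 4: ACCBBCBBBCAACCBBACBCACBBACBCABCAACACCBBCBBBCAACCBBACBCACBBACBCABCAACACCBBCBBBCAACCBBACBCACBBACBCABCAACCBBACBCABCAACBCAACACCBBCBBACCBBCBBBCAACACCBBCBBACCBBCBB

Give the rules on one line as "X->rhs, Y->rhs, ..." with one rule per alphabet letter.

A->BCA, B->CBB, C->AC

  step 3 ⇒ step 4: CBBACBCABCAACCBBACBCABCAACCBBACBCABCAACBCAACACCBBCBBACCBBCBB ⇒ AC·CBB·CBB·BCA·AC·CBB·AC·BCA·CBB·AC·BCA·BCA·AC·AC·CBB·CBB·BCA·AC·CBB·AC·BCA·CBB·AC·BCA·BCA·AC·AC·CBB·CBB·BCA·AC·CBB·AC·BCA·CBB·AC·BCA·BCA·AC·CBB·AC·BCA·BCA·AC·BCA·AC·AC·CBB·CBB·AC·CBB·CBB·BCA·AC·AC·CBB·CBB·AC·CBB·CBB
    A ↦ BCA
    B ↦ CBB
    C ↦ AC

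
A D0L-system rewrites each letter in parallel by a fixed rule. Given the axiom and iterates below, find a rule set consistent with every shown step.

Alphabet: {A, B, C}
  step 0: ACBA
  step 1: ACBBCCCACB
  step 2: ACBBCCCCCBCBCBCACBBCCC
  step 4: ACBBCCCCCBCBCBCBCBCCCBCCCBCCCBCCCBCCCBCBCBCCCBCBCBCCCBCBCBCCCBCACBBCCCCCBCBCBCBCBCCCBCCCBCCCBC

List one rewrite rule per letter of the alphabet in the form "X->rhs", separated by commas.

  step 1 ⇒ step 2: ACBBCCCACB ⇒ ACB·BC·CC·CC·BC·BC·BC·ACB·BC·CC
    A ↦ ACB
    B ↦ CC
    C ↦ BC

A->ACB, B->CC, C->BC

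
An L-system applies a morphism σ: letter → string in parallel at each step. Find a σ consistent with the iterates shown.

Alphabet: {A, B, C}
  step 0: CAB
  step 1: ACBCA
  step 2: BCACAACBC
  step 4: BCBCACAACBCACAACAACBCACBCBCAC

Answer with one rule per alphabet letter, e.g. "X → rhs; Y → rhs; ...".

A->BC, B->A, C->AC

  step 1 ⇒ step 2: ACBCA ⇒ BC·AC·A·AC·BC
    A ↦ BC
    B ↦ A
    C ↦ AC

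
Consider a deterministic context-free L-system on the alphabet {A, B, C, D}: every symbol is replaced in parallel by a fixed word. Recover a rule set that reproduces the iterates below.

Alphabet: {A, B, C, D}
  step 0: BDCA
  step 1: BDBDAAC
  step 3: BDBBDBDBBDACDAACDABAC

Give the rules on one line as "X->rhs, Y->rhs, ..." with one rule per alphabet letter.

A->AC, B->BD, C->DA, D->B

  step 0 ⇒ step 1: BDCA ⇒ BD·B·DA·AC
    A ↦ AC
    B ↦ BD
    C ↦ DA
    D ↦ B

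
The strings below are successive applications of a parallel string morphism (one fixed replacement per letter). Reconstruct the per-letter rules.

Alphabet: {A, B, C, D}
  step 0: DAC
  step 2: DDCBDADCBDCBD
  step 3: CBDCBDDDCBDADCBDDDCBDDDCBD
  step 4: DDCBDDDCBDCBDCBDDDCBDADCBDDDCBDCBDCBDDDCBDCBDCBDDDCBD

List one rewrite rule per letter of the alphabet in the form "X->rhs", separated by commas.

A->AD, B->D, C->D, D->CBD

  step 3 ⇒ step 4: CBDCBDDDCBDADCBDDDCBDDDCBD ⇒ D·D·CBD·D·D·CBD·CBD·CBD·D·D·CBD·AD·CBD·D·D·CBD·CBD·CBD·D·D·CBD·CBD·CBD·D·D·CBD
    A ↦ AD
    B ↦ D
    C ↦ D
    D ↦ CBD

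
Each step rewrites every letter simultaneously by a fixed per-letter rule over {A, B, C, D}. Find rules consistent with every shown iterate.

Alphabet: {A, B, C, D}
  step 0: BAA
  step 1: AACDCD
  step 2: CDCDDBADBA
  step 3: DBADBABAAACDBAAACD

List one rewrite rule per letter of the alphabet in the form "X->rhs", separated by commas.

A->CD, B->AA, C->D, D->BA

  step 2 ⇒ step 3: CDCDDBADBA ⇒ D·BA·D·BA·BA·AA·CD·BA·AA·CD
    A ↦ CD
    B ↦ AA
    C ↦ D
    D ↦ BA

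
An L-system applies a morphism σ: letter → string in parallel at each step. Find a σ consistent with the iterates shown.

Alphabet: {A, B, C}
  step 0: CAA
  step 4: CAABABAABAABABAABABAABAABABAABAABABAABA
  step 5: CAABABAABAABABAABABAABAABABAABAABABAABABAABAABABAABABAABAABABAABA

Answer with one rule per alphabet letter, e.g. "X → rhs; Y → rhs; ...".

  step 4 ⇒ step 5: CAABABAABAABABAABABAABAABABAABAABABAABA ⇒ CAA·BA·BA·A·BA·A·BA·BA·A·BA·BA·A·BA·A·BA·BA·A·BA·A·BA·BA·A·BA·BA·A·BA·A·BA·BA·A·BA·BA·A·BA·A·BA·BA·A·BA
    A ↦ BA
    B ↦ A
    C ↦ CAA

A->BA, B->A, C->CAA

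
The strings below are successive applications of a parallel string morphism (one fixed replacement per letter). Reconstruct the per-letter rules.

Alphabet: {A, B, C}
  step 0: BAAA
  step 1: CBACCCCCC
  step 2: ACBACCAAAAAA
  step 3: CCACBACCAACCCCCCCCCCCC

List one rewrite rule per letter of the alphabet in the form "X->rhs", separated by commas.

A->CC, B->CBA, C->A

  step 2 ⇒ step 3: ACBACCAAAAAA ⇒ CC·A·CBA·CC·A·A·CC·CC·CC·CC·CC·CC
    A ↦ CC
    B ↦ CBA
    C ↦ A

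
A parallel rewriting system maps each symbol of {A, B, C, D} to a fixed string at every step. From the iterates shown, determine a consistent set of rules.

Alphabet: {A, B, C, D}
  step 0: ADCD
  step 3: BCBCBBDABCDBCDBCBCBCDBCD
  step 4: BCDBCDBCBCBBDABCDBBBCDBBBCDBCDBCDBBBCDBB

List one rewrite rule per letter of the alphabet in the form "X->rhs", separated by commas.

  step 3 ⇒ step 4: BCBCBBDABCDBCDBCBCBCDBCD ⇒ BC·D·BC·D·BC·BC·BB·DA·BC·D·BB·BC·D·BB·BC·D·BC·D·BC·D·BB·BC·D·BB
    A ↦ DA
    B ↦ BC
    C ↦ D
    D ↦ BB

A->DA, B->BC, C->D, D->BB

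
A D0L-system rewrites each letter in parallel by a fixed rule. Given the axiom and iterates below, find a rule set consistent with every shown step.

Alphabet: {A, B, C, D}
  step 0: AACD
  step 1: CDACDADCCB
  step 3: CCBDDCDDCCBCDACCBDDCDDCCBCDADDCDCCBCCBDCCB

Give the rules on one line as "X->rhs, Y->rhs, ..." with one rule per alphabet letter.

  step 0 ⇒ step 1: AACD ⇒ CDA·CDA·D·CCB
    A ↦ CDA
    C ↦ D
    D ↦ CCB
    B ↦ CD  (constrained at step 1)

A->CDA, B->CD, C->D, D->CCB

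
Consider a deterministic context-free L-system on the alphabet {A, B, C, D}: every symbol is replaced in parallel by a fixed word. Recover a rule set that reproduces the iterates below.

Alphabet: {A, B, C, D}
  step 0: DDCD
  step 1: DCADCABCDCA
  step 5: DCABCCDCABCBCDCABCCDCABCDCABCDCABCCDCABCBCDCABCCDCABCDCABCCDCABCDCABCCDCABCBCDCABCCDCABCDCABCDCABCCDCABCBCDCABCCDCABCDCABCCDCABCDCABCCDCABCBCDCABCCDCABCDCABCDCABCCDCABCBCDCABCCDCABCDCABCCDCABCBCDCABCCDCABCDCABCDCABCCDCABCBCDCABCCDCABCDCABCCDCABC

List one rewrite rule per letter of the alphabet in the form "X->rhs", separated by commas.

  step 0 ⇒ step 1: DDCD ⇒ DCA·DCA·BC·DCA
    C ↦ BC
    D ↦ DCA
    A ↦ C  (constrained at step 1)
    B ↦ DCA  (constrained at step 1)

A->C, B->DCA, C->BC, D->DCA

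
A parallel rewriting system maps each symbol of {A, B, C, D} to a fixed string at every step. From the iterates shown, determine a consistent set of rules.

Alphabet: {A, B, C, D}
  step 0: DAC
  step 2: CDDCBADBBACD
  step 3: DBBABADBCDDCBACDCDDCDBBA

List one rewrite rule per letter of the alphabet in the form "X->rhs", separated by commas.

A->DC, B->CD, C->DB, D->BA

  step 2 ⇒ step 3: CDDCBADBBACD ⇒ DB·BA·BA·DB·CD·DC·BA·CD·CD·DC·DB·BA
    A ↦ DC
    B ↦ CD
    C ↦ DB
    D ↦ BA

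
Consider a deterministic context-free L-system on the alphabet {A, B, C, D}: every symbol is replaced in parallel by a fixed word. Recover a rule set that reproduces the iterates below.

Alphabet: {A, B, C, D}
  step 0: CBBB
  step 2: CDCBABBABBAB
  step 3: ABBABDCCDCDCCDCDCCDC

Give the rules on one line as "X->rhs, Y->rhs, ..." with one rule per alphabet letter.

A->C, B->DC, C->AB, D->B

  step 2 ⇒ step 3: CDCBABBABBAB ⇒ AB·B·AB·DC·C·DC·DC·C·DC·DC·C·DC
    A ↦ C
    B ↦ DC
    C ↦ AB
    D ↦ B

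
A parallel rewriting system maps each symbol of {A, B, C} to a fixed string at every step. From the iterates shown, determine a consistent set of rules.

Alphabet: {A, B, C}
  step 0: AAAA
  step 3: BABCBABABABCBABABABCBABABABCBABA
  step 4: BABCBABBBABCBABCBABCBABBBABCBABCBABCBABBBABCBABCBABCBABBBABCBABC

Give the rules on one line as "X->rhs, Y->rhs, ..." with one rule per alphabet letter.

A->BC, B->BA, C->BB

  step 3 ⇒ step 4: BABCBABABABCBABABABCBABABABCBABA ⇒ BA·BC·BA·BB·BA·BC·BA·BC·BA·BC·BA·BB·BA·BC·BA·BC·BA·BC·BA·BB·BA·BC·BA·BC·BA·BC·BA·BB·BA·BC·BA·BC
    A ↦ BC
    B ↦ BA
    C ↦ BB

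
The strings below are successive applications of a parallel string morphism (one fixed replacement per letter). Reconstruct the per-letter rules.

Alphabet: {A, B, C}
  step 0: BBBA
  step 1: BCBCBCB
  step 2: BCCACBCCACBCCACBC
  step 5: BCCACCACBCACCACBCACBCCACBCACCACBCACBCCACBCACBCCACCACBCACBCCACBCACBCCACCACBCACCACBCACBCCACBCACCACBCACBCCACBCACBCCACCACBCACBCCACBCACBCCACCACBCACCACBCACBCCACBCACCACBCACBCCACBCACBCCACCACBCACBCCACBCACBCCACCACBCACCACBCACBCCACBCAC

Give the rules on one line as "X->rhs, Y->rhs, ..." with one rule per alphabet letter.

  step 1 ⇒ step 2: BCBCBCB ⇒ BC·CAC·BC·CAC·BC·CAC·BC
    B ↦ BC
    C ↦ CAC
  step 0 ⇒ step 1: BBBA ⇒ BC·BC·BC·B
    A ↦ B

A->B, B->BC, C->CAC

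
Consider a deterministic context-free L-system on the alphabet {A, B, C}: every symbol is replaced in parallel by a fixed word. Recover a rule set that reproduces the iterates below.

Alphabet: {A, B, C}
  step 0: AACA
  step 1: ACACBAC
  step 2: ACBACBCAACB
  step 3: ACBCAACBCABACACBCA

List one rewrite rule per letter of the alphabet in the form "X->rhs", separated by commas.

A->AC, B->CA, C->B

  step 2 ⇒ step 3: ACBACBCAACB ⇒ AC·B·CA·AC·B·CA·B·AC·AC·B·CA
    A ↦ AC
    B ↦ CA
    C ↦ B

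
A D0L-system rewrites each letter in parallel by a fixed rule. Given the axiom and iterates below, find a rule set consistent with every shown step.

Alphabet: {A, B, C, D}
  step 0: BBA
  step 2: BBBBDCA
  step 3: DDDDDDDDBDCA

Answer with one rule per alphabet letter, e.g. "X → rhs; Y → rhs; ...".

  step 2 ⇒ step 3: BBBBDCA ⇒ DD·DD·DD·DD·B·D·CA
    A ↦ CA
    B ↦ DD
    C ↦ D
    D ↦ B

A->CA, B->DD, C->D, D->B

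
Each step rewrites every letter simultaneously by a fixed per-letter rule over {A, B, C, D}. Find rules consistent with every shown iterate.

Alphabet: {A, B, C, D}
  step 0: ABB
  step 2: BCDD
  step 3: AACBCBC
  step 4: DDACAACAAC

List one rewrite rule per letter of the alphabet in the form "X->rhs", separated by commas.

A->D, B->A, C->AC, D->BC

  step 3 ⇒ step 4: AACBCBC ⇒ D·D·AC·A·AC·A·AC
    A ↦ D
    B ↦ A
    C ↦ AC
  step 2 ⇒ step 3: BCDD ⇒ A·AC·BC·BC
    D ↦ BC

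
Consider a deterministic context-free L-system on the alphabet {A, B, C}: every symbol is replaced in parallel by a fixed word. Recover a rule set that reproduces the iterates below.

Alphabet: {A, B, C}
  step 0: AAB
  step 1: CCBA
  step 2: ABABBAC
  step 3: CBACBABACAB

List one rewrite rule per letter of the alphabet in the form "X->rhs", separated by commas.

  step 2 ⇒ step 3: ABABBAC ⇒ C·BA·C·BA·BA·C·AB
    A ↦ C
    B ↦ BA
    C ↦ AB

A->C, B->BA, C->AB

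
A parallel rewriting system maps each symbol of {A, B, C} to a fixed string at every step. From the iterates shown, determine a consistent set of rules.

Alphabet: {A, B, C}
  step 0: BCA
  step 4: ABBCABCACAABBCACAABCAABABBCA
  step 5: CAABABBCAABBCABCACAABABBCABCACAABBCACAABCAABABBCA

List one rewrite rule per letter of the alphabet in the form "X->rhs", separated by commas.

  step 4 ⇒ step 5: ABBCABCACAABBCACAABCAABABBCA ⇒ CA·AB·AB·B·CA·AB·B·CA·B·CA·CA·AB·AB·B·CA·B·CA·CA·AB·B·CA·CA·AB·CA·AB·AB·B·CA
    A ↦ CA
    B ↦ AB
    C ↦ B

A->CA, B->AB, C->B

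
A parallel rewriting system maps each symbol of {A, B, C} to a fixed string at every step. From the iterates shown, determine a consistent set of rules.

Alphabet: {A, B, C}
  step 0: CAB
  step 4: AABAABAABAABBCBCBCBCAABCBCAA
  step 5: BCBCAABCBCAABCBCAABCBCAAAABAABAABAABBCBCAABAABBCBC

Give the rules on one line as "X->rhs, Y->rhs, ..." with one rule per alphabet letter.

A->BC, B->AA, C->B

  step 4 ⇒ step 5: AABAABAABAABBCBCBCBCAABCBCAA ⇒ BC·BC·AA·BC·BC·AA·BC·BC·AA·BC·BC·AA·AA·B·AA·B·AA·B·AA·B·BC·BC·AA·B·AA·B·BC·BC
    A ↦ BC
    B ↦ AA
    C ↦ B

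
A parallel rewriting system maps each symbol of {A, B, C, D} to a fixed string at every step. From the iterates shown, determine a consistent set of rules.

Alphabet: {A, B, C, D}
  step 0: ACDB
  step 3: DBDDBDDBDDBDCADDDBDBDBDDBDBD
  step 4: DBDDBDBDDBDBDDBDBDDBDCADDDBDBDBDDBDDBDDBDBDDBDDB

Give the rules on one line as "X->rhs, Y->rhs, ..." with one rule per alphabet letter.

A->DD, B->D, C->DCA, D->DB

  step 3 ⇒ step 4: DBDDBDDBDDBDCADDDBDBDBDDBDBD ⇒ DB·D·DB·DB·D·DB·DB·D·DB·DB·D·DB·DCA·DD·DB·DB·DB·D·DB·D·DB·D·DB·DB·D·DB·D·DB
    A ↦ DD
    B ↦ D
    C ↦ DCA
    D ↦ DB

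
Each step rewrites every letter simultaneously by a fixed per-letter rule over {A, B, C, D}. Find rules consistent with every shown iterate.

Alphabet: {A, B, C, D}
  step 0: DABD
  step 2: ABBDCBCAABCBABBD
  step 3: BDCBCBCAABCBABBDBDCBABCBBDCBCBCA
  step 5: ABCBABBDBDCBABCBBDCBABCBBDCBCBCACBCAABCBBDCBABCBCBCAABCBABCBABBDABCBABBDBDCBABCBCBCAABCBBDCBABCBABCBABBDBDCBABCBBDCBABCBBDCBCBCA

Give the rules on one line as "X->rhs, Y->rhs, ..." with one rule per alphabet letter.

  step 2 ⇒ step 3: ABBDCBCAABCBABBD ⇒ BD·CB·CB·CA·AB·CB·AB·BD·BD·CB·AB·CB·BD·CB·CB·CA
    A ↦ BD
    B ↦ CB
    C ↦ AB
    D ↦ CA

A->BD, B->CB, C->AB, D->CA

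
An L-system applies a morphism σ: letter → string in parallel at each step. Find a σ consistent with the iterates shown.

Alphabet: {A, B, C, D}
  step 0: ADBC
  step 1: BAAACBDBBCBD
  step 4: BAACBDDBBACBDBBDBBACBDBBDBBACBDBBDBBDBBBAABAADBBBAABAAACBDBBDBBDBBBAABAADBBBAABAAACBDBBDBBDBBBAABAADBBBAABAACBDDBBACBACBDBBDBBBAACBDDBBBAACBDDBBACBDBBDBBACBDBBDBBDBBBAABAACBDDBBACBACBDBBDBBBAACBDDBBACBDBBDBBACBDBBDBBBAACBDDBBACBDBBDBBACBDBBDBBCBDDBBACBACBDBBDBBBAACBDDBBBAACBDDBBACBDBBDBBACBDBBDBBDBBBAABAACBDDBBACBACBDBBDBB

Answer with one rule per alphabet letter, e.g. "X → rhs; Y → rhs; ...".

A->BAA, B->DBB, C->CBD, D->ACB

  step 0 ⇒ step 1: ADBC ⇒ BAA·ACB·DBB·CBD
    A ↦ BAA
    B ↦ DBB
    C ↦ CBD
    D ↦ ACB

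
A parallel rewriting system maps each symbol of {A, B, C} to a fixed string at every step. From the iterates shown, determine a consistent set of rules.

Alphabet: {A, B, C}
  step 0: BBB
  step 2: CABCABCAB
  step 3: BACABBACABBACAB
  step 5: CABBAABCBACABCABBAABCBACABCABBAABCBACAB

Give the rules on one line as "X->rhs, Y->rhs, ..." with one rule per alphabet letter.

A->C, B->AB, C->BA

  step 2 ⇒ step 3: CABCABCAB ⇒ BA·C·AB·BA·C·AB·BA·C·AB
    A ↦ C
    B ↦ AB
    C ↦ BA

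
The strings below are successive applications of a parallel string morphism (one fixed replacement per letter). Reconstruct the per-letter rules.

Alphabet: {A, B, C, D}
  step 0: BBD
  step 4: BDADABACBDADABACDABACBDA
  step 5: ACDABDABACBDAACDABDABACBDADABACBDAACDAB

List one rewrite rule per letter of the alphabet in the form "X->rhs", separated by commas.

  step 4 ⇒ step 5: BDADABACBDADABACDABACBDA ⇒ AC·DA·B·DA·B·AC·B·DA·AC·DA·B·DA·B·AC·B·DA·DA·B·AC·B·DA·AC·DA·B
    A ↦ B
    B ↦ AC
    C ↦ DA
    D ↦ DA

A->B, B->AC, C->DA, D->DA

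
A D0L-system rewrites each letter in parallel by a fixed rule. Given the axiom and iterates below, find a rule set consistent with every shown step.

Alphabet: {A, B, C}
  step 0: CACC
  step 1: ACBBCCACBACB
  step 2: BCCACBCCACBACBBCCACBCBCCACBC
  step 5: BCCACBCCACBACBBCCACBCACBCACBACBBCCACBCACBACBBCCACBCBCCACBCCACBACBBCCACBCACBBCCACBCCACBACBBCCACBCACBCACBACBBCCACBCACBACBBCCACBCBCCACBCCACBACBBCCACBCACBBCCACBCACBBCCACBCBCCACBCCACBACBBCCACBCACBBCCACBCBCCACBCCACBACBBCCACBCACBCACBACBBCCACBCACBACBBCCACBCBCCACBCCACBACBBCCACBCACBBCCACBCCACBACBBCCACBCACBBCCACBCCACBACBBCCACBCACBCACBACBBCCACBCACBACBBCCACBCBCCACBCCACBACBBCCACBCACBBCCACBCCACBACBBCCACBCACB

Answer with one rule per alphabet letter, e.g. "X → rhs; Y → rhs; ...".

A->BCC, B->C, C->ACB

  step 1 ⇒ step 2: ACBBCCACBACB ⇒ BCC·ACB·C·C·ACB·ACB·BCC·ACB·C·BCC·ACB·C
    A ↦ BCC
    B ↦ C
    C ↦ ACB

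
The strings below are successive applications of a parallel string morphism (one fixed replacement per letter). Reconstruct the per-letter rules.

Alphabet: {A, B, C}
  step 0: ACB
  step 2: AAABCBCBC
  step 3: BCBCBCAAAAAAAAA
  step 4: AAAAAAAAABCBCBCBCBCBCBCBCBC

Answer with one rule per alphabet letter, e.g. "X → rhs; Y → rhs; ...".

  step 3 ⇒ step 4: BCBCBCAAAAAAAAA ⇒ A·AA·A·AA·A·AA·BC·BC·BC·BC·BC·BC·BC·BC·BC
    A ↦ BC
    B ↦ A
    C ↦ AA

A->BC, B->A, C->AA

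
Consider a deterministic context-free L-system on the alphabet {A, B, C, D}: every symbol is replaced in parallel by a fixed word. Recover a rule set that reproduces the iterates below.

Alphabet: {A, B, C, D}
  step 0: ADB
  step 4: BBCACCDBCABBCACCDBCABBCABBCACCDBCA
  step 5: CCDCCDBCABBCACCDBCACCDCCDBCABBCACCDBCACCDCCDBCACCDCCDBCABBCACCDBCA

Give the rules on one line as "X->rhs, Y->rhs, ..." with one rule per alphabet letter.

  step 4 ⇒ step 5: BBCACCDBCABBCACCDBCABBCABBCACCDBCA ⇒ CCD·CCD·B·CA·B·B·CA·CCD·B·CA·CCD·CCD·B·CA·B·B·CA·CCD·B·CA·CCD·CCD·B·CA·CCD·CCD·B·CA·B·B·CA·CCD·B·CA
    A ↦ CA
    B ↦ CCD
    C ↦ B
    D ↦ CA

A->CA, B->CCD, C->B, D->CA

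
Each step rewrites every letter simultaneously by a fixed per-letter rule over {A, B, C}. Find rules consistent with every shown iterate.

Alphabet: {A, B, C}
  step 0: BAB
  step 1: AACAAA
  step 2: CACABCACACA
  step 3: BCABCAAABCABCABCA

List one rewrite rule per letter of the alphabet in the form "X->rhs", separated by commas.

  step 2 ⇒ step 3: CACABCACACA ⇒ B·CA·B·CA·AA·B·CA·B·CA·B·CA
    A ↦ CA
    B ↦ AA
    C ↦ B

A->CA, B->AA, C->B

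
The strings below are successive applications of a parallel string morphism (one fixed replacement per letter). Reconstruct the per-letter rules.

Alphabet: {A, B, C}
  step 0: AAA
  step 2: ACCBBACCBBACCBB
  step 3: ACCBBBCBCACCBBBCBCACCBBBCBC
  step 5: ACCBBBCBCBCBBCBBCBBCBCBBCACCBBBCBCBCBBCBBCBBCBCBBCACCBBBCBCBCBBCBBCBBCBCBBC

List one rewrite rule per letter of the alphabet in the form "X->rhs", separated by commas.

A->ACC, B->BC, C->B

  step 2 ⇒ step 3: ACCBBACCBBACCBB ⇒ ACC·B·B·BC·BC·ACC·B·B·BC·BC·ACC·B·B·BC·BC
    A ↦ ACC
    B ↦ BC
    C ↦ B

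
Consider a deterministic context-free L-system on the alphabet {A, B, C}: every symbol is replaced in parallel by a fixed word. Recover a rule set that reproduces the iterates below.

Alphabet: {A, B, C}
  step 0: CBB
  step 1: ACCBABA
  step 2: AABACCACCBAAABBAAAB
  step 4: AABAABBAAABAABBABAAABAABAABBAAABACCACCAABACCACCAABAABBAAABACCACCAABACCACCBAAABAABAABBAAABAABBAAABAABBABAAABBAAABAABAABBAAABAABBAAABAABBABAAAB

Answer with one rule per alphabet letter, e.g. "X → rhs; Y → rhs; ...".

  step 1 ⇒ step 2: ACCBABA ⇒ AAB·ACC·ACC·BA·AAB·BA·AAB
    A ↦ AAB
    B ↦ BA
    C ↦ ACC

A->AAB, B->BA, C->ACC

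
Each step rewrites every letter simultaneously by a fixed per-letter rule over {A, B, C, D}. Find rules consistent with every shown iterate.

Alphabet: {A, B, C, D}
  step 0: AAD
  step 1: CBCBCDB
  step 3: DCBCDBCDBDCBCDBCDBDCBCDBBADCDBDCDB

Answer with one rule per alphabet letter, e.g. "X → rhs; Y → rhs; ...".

A->CB, B->D, C->BAD, D->CDB

  step 0 ⇒ step 1: AAD ⇒ CB·CB·CDB
    A ↦ CB
    D ↦ CDB
    B ↦ D  (constrained at step 1)
    C ↦ BAD  (constrained at step 1)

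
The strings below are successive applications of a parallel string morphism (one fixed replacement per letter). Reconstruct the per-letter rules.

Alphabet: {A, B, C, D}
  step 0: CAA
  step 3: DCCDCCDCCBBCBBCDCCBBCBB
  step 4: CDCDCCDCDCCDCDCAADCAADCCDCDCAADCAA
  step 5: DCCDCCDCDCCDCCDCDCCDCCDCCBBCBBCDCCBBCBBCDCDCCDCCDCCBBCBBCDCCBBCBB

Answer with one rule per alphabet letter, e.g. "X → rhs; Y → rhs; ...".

  step 4 ⇒ step 5: CDCDCCDCDCCDCDCAADCAADCCDCDCAADCAA ⇒ DC·C·DC·C·DC·DC·C·DC·C·DC·DC·C·DC·C·DC·CBB·CBB·C·DC·CBB·CBB·C·DC·DC·C·DC·C·DC·CBB·CBB·C·DC·CBB·CBB
    A ↦ CBB
    C ↦ DC
    D ↦ C
  step 3 ⇒ step 4: DCCDCCDCCBBCBBCDCCBBCBB ⇒ C·DC·DC·C·DC·DC·C·DC·DC·A·A·DC·A·A·DC·C·DC·DC·A·A·DC·A·A
    B ↦ A

A->CBB, B->A, C->DC, D->C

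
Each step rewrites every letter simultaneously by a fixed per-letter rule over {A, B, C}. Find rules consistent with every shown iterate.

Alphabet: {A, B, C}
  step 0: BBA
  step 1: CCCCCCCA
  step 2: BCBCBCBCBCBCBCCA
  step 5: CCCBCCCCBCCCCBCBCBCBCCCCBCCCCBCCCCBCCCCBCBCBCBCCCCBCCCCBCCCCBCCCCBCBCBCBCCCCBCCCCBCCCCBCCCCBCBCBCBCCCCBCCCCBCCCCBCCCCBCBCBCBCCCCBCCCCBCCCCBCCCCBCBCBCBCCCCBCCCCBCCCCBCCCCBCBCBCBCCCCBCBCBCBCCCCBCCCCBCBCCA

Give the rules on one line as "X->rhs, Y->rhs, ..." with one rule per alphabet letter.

  step 1 ⇒ step 2: CCCCCCCA ⇒ BC·BC·BC·BC·BC·BC·BC·CA
    A ↦ CA
    C ↦ BC
  step 0 ⇒ step 1: BBA ⇒ CCC·CCC·CA
    B ↦ CCC

A->CA, B->CCC, C->BC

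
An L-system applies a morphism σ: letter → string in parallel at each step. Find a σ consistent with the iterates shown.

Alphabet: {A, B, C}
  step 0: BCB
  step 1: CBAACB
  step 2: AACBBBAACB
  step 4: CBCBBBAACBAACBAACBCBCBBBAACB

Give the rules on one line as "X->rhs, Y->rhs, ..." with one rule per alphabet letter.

A->B, B->CB, C->AA

  step 1 ⇒ step 2: CBAACB ⇒ AA·CB·B·B·AA·CB
    A ↦ B
    B ↦ CB
    C ↦ AA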